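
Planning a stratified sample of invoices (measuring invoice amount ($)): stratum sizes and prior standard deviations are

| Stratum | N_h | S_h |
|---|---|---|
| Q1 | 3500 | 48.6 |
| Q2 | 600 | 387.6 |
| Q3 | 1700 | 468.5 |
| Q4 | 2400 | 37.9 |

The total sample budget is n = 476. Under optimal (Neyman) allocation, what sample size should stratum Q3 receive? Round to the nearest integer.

Neyman allocation: n_h = n · N_h S_h / Σ N_i S_i, with n = 476.
  stratum Q1: N_h·S_h = 3500·48.6 = 170100.00
  stratum Q2: N_h·S_h = 600·387.6 = 232560.00
  stratum Q3: N_h·S_h = 1700·468.5 = 796450.00
  stratum Q4: N_h·S_h = 2400·37.9 = 90960.00
Σ N_h S_h = 1290070.00
n for stratum Q3 = 476·796450.00/1290070.00 = 293.868 → 294

294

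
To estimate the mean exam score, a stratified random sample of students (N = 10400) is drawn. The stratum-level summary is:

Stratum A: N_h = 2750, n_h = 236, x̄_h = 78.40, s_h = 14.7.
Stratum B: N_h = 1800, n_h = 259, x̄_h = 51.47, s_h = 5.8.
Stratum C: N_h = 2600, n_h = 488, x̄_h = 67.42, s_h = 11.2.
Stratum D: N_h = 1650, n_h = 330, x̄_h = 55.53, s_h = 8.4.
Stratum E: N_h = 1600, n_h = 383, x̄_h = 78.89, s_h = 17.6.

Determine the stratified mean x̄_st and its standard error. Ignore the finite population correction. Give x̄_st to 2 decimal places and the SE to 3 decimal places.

x̄_st ≈ 67.44, SE ≈ 0.329

x̄_st = Σ W_h x̄_h = (2750·78.40 + 1800·51.47 + 2600·67.42 + 1650·55.53 + 1600·78.89)/10400 = 67.44101
V̂(x̄_st) = Σ W_h² s_h²/n_h, with W_h = N_h/N and N = 10400:
  stratum A: (2750/10400)²·14.7²/236 = 0.0640208
  stratum B: (1800/10400)²·5.8²/259 = 0.00389076
  stratum C: (2600/10400)²·11.2²/488 = 0.0160656
  stratum D: (1650/10400)²·8.4²/330 = 0.00538203
  stratum E: (1600/10400)²·17.6²/383 = 0.0191426
V̂(x̄_st) = 0.108502
SE(x̄_st) = √0.108502 = 0.329396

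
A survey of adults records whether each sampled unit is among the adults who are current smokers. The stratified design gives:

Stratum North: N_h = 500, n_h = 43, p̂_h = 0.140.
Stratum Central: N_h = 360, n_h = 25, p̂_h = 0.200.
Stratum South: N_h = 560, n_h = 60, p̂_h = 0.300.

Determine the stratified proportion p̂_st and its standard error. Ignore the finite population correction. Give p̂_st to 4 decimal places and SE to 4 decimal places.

p̂_st ≈ 0.2183, SE ≈ 0.0366

N = 1420; stratum weights W_h = N_h/N.
p̂_st = Σ W_h p̂_h = (500·0.140 + 360·0.200 + 560·0.300)/1420 = 0.21831
V̂(p̂_st) = Σ W_h² p̂_h(1−p̂_h)/(n_h−1):
  stratum North: (500/1420)²·0.140·0.860/42 = 0.000355419
  stratum Central: (360/1420)²·0.200·0.800/24 = 0.000428486
  stratum South: (560/1420)²·0.300·0.700/59 = 0.000553562
V̂(p̂_st) = 0.00133747; SE = √V̂ = 0.0365714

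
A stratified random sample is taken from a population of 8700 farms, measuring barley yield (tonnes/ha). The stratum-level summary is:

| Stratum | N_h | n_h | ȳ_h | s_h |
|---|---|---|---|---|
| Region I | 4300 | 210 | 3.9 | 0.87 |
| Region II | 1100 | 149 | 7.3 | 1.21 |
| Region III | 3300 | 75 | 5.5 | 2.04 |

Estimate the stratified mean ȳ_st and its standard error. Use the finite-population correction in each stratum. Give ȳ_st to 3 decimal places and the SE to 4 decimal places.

ȳ_st ≈ 4.937, SE ≈ 0.0937

ȳ_st = Σ W_h ȳ_h = (4300·3.9 + 1100·7.3 + 3300·5.5)/8700 = 4.93678
V̂(ȳ_st) = Σ W_h² (1 − n_h/N_h) s_h²/n_h, with W_h = N_h/N and N = 8700:
  stratum Region I: (4300/8700)²·(1 − 210/4300)·0.87²/210 = 0.000837476
  stratum Region II: (1100/8700)²·(1 − 149/1100)·1.21²/149 = 0.000135806
  stratum Region III: (3300/8700)²·(1 − 75/3300)·2.04²/75 = 0.00780197
V̂(ȳ_st) = 0.00877525
SE(ȳ_st) = √0.00877525 = 0.0936763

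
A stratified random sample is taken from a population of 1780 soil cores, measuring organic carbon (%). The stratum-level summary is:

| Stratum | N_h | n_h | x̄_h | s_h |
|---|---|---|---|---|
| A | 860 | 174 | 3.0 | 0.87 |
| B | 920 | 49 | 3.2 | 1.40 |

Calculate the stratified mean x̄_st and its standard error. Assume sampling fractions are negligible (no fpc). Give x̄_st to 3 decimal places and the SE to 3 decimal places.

x̄_st ≈ 3.103, SE ≈ 0.108

x̄_st = Σ W_h x̄_h = (860·3.0 + 920·3.2)/1780 = 3.10337
V̂(x̄_st) = Σ W_h² s_h²/n_h, with W_h = N_h/N and N = 1780:
  stratum A: (860/1780)²·0.87²/174 = 0.00101542
  stratum B: (920/1780)²·1.40²/49 = 0.0106855
V̂(x̄_st) = 0.0117009
SE(x̄_st) = √0.0117009 = 0.108171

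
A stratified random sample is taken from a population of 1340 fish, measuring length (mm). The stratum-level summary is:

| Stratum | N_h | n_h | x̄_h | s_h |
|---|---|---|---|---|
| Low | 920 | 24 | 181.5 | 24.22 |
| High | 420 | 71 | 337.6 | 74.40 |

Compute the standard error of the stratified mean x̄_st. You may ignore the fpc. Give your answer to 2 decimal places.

SE(x̄_st) ≈ 4.38

V̂(x̄_st) = Σ W_h² s_h²/n_h, with W_h = N_h/N and N = 1340:
  stratum Low: (920/1340)²·24.22²/24 = 11.5213
  stratum High: (420/1340)²·74.40²/71 = 7.65908
V̂(x̄_st) = 19.1804
SE(x̄_st) = √19.1804 = 4.37955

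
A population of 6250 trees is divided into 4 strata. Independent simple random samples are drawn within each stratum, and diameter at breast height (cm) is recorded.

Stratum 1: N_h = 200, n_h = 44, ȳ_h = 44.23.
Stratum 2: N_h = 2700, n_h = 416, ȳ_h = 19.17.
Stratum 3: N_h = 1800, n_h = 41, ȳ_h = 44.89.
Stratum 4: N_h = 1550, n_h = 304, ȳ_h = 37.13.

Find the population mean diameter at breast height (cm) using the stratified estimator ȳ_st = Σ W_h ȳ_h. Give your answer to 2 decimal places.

ȳ_st ≈ 31.83

N = Σ N_h = 6250. Stratum weights W_h = N_h/N.
ȳ_st = (200·44.23 + 2700·19.17 + 1800·44.89 + 1550·37.13) / 6250 = 31.8334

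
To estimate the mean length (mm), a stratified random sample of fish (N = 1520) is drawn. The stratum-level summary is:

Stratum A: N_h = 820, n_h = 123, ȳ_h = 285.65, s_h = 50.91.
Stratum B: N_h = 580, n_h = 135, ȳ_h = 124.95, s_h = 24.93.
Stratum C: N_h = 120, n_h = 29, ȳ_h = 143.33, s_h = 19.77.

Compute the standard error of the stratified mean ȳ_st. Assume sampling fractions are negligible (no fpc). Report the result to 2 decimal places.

SE(ȳ_st) ≈ 2.62

V̂(ȳ_st) = Σ W_h² s_h²/n_h, with W_h = N_h/N and N = 1520:
  stratum A: (820/1520)²·50.91²/123 = 6.13256
  stratum B: (580/1520)²·24.93²/135 = 0.670316
  stratum C: (120/1520)²·19.77²/29 = 0.0840022
V̂(ȳ_st) = 6.88688
SE(ȳ_st) = √6.88688 = 2.62429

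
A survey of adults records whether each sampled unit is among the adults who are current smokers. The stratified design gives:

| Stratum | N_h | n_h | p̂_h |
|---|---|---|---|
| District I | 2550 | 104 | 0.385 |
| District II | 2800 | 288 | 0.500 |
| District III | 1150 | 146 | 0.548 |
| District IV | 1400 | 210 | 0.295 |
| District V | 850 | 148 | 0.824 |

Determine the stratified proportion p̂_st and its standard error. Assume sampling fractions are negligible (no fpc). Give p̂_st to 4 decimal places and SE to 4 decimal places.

p̂_st ≈ 0.4715, SE ≈ 0.0187

N = 8750; stratum weights W_h = N_h/N.
p̂_st = Σ W_h p̂_h = (2550·0.385 + 2800·0.500 + 1150·0.548 + 1400·0.295 + 850·0.824)/8750 = 0.47147
V̂(p̂_st) = Σ W_h² p̂_h(1−p̂_h)/(n_h−1):
  stratum District I: (2550/8750)²·0.385·0.615/103 = 0.000195237
  stratum District II: (2800/8750)²·0.500·0.500/287 = 8.91986e-05
  stratum District III: (1150/8750)²·0.548·0.452/145 = 2.95074e-05
  stratum District IV: (1400/8750)²·0.295·0.705/209 = 2.54744e-05
  stratum District V: (850/8750)²·0.824·0.176/147 = 9.30988e-06
V̂(p̂_st) = 0.000348728; SE = √V̂ = 0.0186743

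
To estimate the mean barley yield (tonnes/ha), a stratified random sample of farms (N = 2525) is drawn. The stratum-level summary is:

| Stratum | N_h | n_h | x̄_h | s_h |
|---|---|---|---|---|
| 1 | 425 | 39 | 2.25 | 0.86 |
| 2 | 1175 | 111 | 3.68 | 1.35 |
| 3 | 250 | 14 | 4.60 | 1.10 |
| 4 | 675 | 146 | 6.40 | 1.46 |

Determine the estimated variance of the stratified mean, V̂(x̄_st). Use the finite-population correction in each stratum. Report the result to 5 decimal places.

V̂(x̄_st) ≈ 0.00533

V̂(x̄_st) = Σ W_h² (1 − n_h/N_h) s_h²/n_h, with W_h = N_h/N and N = 2525:
  stratum 1: (425/2525)²·(1 − 39/425)·0.86²/39 = 0.000487962
  stratum 2: (1175/2525)²·(1 − 111/1175)·1.35²/111 = 0.0032196
  stratum 3: (250/2525)²·(1 − 14/250)·1.10²/14 = 0.00079981
  stratum 4: (675/2525)²·(1 − 146/675)·1.46²/146 = 0.000817692
V̂(x̄_st) = 0.00532506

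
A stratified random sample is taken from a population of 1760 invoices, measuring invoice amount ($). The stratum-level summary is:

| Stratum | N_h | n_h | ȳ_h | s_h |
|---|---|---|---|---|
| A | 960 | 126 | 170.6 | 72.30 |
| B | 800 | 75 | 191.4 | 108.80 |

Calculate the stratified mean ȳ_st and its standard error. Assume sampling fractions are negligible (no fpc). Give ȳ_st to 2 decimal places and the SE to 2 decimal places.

ȳ_st ≈ 180.05, SE ≈ 6.70

ȳ_st = Σ W_h ȳ_h = (960·170.6 + 800·191.4)/1760 = 180.05455
V̂(ȳ_st) = Σ W_h² s_h²/n_h, with W_h = N_h/N and N = 1760:
  stratum A: (960/1760)²·72.30²/126 = 12.3431
  stratum B: (800/1760)²·108.80²/75 = 32.61
V̂(ȳ_st) = 44.9531
SE(ȳ_st) = √44.9531 = 6.70471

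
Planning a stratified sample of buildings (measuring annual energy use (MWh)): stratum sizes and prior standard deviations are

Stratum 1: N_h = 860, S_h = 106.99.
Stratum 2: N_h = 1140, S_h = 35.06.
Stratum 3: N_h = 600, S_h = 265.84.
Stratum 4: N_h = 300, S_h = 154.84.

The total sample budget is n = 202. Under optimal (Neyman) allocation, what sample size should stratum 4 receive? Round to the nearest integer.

Neyman allocation: n_h = n · N_h S_h / Σ N_i S_i, with n = 202.
  stratum 1: N_h·S_h = 860·106.99 = 92011.40
  stratum 2: N_h·S_h = 1140·35.06 = 39968.40
  stratum 3: N_h·S_h = 600·265.84 = 159504.00
  stratum 4: N_h·S_h = 300·154.84 = 46452.00
Σ N_h S_h = 337935.80
n for stratum 4 = 202·46452.00/337935.80 = 27.767 → 28

28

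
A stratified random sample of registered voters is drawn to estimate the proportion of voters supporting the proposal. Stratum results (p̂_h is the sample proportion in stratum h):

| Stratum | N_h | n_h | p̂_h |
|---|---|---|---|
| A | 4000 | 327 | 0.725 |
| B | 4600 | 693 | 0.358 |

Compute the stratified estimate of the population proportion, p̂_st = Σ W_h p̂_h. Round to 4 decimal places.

N = 8600; stratum weights W_h = N_h/N.
p̂_st = Σ W_h p̂_h = (4000·0.725 + 4600·0.358)/8600 = 0.52870

p̂_st ≈ 0.5287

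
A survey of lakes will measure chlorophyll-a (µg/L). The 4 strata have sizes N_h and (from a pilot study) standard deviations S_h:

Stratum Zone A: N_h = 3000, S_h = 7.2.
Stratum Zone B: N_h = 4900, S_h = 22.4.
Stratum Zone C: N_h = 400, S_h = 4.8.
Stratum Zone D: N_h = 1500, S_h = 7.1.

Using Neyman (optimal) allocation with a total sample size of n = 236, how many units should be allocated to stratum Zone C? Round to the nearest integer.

Neyman allocation: n_h = n · N_h S_h / Σ N_i S_i, with n = 236.
  stratum Zone A: N_h·S_h = 3000·7.2 = 21600.00
  stratum Zone B: N_h·S_h = 4900·22.4 = 109760.00
  stratum Zone C: N_h·S_h = 400·4.8 = 1920.00
  stratum Zone D: N_h·S_h = 1500·7.1 = 10650.00
Σ N_h S_h = 143930.00
n for stratum Zone C = 236·1920.00/143930.00 = 3.148 → 3

3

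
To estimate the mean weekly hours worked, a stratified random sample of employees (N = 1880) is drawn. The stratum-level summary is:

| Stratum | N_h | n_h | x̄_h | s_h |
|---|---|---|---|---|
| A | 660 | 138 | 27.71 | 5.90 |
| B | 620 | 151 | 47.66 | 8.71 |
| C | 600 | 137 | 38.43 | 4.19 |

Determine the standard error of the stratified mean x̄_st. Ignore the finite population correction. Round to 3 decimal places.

SE(x̄_st) ≈ 0.314

V̂(x̄_st) = Σ W_h² s_h²/n_h, with W_h = N_h/N and N = 1880:
  stratum A: (660/1880)²·5.90²/138 = 0.0310883
  stratum B: (620/1880)²·8.71²/151 = 0.0546421
  stratum C: (600/1880)²·4.19²/137 = 0.0130525
V̂(x̄_st) = 0.0987829
SE(x̄_st) = √0.0987829 = 0.314297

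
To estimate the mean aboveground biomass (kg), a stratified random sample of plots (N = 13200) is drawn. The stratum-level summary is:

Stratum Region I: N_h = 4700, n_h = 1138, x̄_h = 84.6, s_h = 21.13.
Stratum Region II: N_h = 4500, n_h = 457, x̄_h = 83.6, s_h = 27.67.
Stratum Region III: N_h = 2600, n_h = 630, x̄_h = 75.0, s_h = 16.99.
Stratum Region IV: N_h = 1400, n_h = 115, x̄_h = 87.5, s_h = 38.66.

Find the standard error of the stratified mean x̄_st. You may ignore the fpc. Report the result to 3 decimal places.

SE(x̄_st) ≈ 0.639

V̂(x̄_st) = Σ W_h² s_h²/n_h, with W_h = N_h/N and N = 13200:
  stratum Region I: (4700/13200)²·21.13²/1138 = 0.0497399
  stratum Region II: (4500/13200)²·27.67²/457 = 0.194706
  stratum Region III: (2600/13200)²·16.99²/630 = 0.0177765
  stratum Region IV: (1400/13200)²·38.66²/115 = 0.146196
V̂(x̄_st) = 0.408418
SE(x̄_st) = √0.408418 = 0.639076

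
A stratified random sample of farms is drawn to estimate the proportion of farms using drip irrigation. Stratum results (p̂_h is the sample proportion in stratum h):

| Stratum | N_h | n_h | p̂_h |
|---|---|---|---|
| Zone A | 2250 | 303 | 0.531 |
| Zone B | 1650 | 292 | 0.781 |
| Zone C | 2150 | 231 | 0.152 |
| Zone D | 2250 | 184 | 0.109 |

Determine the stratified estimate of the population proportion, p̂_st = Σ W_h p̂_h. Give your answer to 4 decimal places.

p̂_st ≈ 0.3681

N = 8300; stratum weights W_h = N_h/N.
p̂_st = Σ W_h p̂_h = (2250·0.531 + 1650·0.781 + 2150·0.152 + 2250·0.109)/8300 = 0.36813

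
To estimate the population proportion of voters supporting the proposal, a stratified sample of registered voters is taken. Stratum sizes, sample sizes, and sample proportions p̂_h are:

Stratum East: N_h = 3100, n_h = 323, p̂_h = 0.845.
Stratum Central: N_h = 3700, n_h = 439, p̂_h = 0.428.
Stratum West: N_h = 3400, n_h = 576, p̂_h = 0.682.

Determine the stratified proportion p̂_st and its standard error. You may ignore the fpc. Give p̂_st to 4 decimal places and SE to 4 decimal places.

N = 10200; stratum weights W_h = N_h/N.
p̂_st = Σ W_h p̂_h = (3100·0.845 + 3700·0.428 + 3400·0.682)/10200 = 0.63940
V̂(p̂_st) = Σ W_h² p̂_h(1−p̂_h)/(n_h−1):
  stratum East: (3100/10200)²·0.845·0.155/322 = 3.75712e-05
  stratum Central: (3700/10200)²·0.428·0.572/438 = 7.35476e-05
  stratum West: (3400/10200)²·0.682·0.318/575 = 4.19084e-05
V̂(p̂_st) = 0.000153027; SE = √V̂ = 0.0123704

p̂_st ≈ 0.6394, SE ≈ 0.0124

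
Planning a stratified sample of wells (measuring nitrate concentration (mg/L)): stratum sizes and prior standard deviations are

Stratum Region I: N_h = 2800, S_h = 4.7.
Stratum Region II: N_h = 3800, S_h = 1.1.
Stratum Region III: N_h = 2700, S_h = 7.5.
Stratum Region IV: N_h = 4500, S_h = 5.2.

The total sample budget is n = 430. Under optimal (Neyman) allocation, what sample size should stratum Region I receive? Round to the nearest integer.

93

Neyman allocation: n_h = n · N_h S_h / Σ N_i S_i, with n = 430.
  stratum Region I: N_h·S_h = 2800·4.7 = 13160.00
  stratum Region II: N_h·S_h = 3800·1.1 = 4180.00
  stratum Region III: N_h·S_h = 2700·7.5 = 20250.00
  stratum Region IV: N_h·S_h = 4500·5.2 = 23400.00
Σ N_h S_h = 60990.00
n for stratum Region I = 430·13160.00/60990.00 = 92.782 → 93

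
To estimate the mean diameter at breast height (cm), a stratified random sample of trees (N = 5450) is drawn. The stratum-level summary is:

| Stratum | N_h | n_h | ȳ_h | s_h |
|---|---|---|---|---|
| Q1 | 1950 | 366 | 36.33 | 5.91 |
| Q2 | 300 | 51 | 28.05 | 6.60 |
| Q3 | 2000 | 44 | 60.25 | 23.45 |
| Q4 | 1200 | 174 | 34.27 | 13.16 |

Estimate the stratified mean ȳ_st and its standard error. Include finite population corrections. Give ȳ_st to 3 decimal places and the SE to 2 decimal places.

ȳ_st = Σ W_h ȳ_h = (1950·36.33 + 300·28.05 + 2000·60.25 + 1200·34.27)/5450 = 44.19862
V̂(ȳ_st) = Σ W_h² (1 − n_h/N_h) s_h²/n_h, with W_h = N_h/N and N = 5450:
  stratum Q1: (1950/5450)²·(1 − 366/1950)·5.91²/366 = 0.00992409
  stratum Q2: (300/5450)²·(1 − 51/300)·6.60²/51 = 0.00214805
  stratum Q3: (2000/5450)²·(1 − 44/2000)·23.45²/44 = 1.64603
  stratum Q4: (1200/5450)²·(1 − 174/1200)·13.16²/174 = 0.041257
V̂(ȳ_st) = 1.69936
SE(ȳ_st) = √1.69936 = 1.3036

ȳ_st ≈ 44.199, SE ≈ 1.30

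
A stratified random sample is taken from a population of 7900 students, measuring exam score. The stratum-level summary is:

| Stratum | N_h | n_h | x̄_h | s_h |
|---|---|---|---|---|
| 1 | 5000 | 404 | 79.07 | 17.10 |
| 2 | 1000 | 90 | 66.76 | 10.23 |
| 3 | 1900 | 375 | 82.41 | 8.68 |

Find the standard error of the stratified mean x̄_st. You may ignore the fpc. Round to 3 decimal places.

V̂(x̄_st) = Σ W_h² s_h²/n_h, with W_h = N_h/N and N = 7900:
  stratum 1: (5000/7900)²·17.10²/404 = 0.289932
  stratum 2: (1000/7900)²·10.23²/90 = 0.0186318
  stratum 3: (1900/7900)²·8.68²/375 = 0.0116215
V̂(x̄_st) = 0.320186
SE(x̄_st) = √0.320186 = 0.565849

SE(x̄_st) ≈ 0.566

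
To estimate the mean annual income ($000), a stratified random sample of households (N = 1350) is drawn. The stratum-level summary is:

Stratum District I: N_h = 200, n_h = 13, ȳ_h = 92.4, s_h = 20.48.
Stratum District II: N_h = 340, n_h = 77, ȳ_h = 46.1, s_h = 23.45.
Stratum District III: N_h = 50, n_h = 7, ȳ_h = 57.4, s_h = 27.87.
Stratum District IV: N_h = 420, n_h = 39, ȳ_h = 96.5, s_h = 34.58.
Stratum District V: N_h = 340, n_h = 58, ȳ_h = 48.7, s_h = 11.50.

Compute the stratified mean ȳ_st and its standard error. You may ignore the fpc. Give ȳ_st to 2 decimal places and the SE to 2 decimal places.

ȳ_st ≈ 69.71, SE ≈ 2.10

ȳ_st = Σ W_h ȳ_h = (200·92.4 + 340·46.1 + 50·57.4 + 420·96.5 + 340·48.7)/1350 = 69.71259
V̂(ȳ_st) = Σ W_h² s_h²/n_h, with W_h = N_h/N and N = 1350:
  stratum District I: (200/1350)²·20.48²/13 = 0.708123
  stratum District II: (340/1350)²·23.45²/77 = 0.452987
  stratum District III: (50/1350)²·27.87²/7 = 0.152212
  stratum District IV: (420/1350)²·34.58²/39 = 2.96768
  stratum District V: (340/1350)²·11.50²/58 = 0.14463
V̂(ȳ_st) = 4.42563
SE(ȳ_st) = √4.42563 = 2.10372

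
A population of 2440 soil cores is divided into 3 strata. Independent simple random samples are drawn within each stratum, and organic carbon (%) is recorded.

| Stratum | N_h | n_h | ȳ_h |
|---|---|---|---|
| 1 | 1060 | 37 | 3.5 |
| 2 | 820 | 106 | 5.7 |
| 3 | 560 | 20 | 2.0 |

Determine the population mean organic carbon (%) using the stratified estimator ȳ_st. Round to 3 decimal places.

ȳ_st ≈ 3.895

N = Σ N_h = 2440. Stratum weights W_h = N_h/N.
ȳ_st = (1060·3.5 + 820·5.7 + 560·2.0) / 2440 = 3.89508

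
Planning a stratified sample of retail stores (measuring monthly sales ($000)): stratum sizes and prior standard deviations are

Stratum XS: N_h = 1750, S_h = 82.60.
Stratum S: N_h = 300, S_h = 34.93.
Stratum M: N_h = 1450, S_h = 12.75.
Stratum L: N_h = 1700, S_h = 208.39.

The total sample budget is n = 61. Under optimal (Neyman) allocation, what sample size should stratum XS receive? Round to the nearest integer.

17

Neyman allocation: n_h = n · N_h S_h / Σ N_i S_i, with n = 61.
  stratum XS: N_h·S_h = 1750·82.60 = 144550.00
  stratum S: N_h·S_h = 300·34.93 = 10479.00
  stratum M: N_h·S_h = 1450·12.75 = 18487.50
  stratum L: N_h·S_h = 1700·208.39 = 354263.00
Σ N_h S_h = 527779.50
n for stratum XS = 61·144550.00/527779.50 = 16.707 → 17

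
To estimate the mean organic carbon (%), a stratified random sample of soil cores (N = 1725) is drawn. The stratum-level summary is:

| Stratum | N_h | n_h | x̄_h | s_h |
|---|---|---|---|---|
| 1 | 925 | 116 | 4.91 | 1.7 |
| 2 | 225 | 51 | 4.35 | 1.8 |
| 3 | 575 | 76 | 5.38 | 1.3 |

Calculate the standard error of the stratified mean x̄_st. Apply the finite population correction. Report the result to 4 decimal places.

V̂(x̄_st) = Σ W_h² (1 − n_h/N_h) s_h²/n_h, with W_h = N_h/N and N = 1725:
  stratum 1: (925/1725)²·(1 − 116/925)·1.7²/116 = 0.00626544
  stratum 2: (225/1725)²·(1 − 51/225)·1.8²/51 = 0.00083585
  stratum 3: (575/1725)²·(1 − 76/575)·1.3²/76 = 0.00214419
V̂(x̄_st) = 0.00924549
SE(x̄_st) = √0.00924549 = 0.0961534

SE(x̄_st) ≈ 0.0962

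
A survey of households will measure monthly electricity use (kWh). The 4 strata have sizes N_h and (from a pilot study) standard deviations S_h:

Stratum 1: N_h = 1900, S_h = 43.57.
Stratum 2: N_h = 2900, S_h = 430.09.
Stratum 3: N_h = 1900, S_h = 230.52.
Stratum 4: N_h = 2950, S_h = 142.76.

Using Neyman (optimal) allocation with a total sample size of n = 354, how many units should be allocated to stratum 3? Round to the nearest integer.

Neyman allocation: n_h = n · N_h S_h / Σ N_i S_i, with n = 354.
  stratum 1: N_h·S_h = 1900·43.57 = 82783.00
  stratum 2: N_h·S_h = 2900·430.09 = 1247261.00
  stratum 3: N_h·S_h = 1900·230.52 = 437988.00
  stratum 4: N_h·S_h = 2950·142.76 = 421142.00
Σ N_h S_h = 2189174.00
n for stratum 3 = 354·437988.00/2189174.00 = 70.825 → 71

71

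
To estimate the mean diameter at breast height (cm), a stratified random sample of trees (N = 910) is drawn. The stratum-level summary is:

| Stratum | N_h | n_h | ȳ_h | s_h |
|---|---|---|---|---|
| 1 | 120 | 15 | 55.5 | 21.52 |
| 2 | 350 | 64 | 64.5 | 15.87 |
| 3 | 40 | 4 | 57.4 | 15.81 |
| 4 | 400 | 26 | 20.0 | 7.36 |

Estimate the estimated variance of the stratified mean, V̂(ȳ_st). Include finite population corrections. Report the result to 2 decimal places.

V̂(ȳ_st) ≈ 1.43

V̂(ȳ_st) = Σ W_h² (1 − n_h/N_h) s_h²/n_h, with W_h = N_h/N and N = 910:
  stratum 1: (120/910)²·(1 − 15/120)·21.52²/15 = 0.469765
  stratum 2: (350/910)²·(1 − 64/350)·15.87²/64 = 0.475691
  stratum 3: (40/910)²·(1 − 4/40)·15.81²/4 = 0.108663
  stratum 4: (400/910)²·(1 − 26/400)·7.36²/26 = 0.376384
V̂(ȳ_st) = 1.4305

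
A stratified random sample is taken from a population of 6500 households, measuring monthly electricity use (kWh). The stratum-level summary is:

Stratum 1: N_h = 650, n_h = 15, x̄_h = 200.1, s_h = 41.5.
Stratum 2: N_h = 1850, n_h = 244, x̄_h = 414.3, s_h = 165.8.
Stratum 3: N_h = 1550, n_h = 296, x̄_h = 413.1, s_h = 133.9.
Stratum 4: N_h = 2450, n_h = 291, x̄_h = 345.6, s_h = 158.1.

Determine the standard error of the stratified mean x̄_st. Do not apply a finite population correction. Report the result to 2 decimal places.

V̂(x̄_st) = Σ W_h² s_h²/n_h, with W_h = N_h/N and N = 6500:
  stratum 1: (650/6500)²·41.5²/15 = 1.14817
  stratum 2: (1850/6500)²·165.8²/244 = 9.12633
  stratum 3: (1550/6500)²·133.9²/296 = 3.44434
  stratum 4: (2450/6500)²·158.1²/291 = 12.2033
V̂(x̄_st) = 25.9221
SE(x̄_st) = √25.9221 = 5.09138

SE(x̄_st) ≈ 5.09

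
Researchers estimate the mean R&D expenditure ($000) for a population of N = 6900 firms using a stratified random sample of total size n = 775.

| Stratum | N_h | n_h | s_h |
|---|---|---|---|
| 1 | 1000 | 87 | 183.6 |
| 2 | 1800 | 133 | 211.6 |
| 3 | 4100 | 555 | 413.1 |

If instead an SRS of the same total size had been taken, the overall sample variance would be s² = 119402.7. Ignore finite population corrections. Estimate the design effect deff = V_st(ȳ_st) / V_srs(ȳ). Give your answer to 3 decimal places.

deff ≈ 0.906

V̂(ȳ_st) = Σ W_h² s_h²/n_h, with W_h = N_h/N and N = 6900:
  stratum 1: (1000/6900)²·183.6²/87 = 8.13819
  stratum 2: (1800/6900)²·211.6²/133 = 22.9101
  stratum 3: (4100/6900)²·413.1²/555 = 108.564
V_st = 139.613
V_srs = s²/n = 119402.7/775 = 154.068
deff = V_st / V_srs = 139.613/154.068 = 0.9062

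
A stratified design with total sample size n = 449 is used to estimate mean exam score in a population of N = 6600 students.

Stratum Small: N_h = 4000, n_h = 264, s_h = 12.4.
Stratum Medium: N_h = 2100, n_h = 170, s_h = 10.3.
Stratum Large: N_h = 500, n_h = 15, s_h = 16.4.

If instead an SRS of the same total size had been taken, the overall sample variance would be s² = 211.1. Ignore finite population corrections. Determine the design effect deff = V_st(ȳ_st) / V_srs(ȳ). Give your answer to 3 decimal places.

V̂(ȳ_st) = Σ W_h² s_h²/n_h, with W_h = N_h/N and N = 6600:
  stratum Small: (4000/6600)²·12.4²/264 = 0.21393
  stratum Medium: (2100/6600)²·10.3²/170 = 0.0631795
  stratum Large: (500/6600)²·16.4²/15 = 0.102908
V_st = 0.380017
V_srs = s²/n = 211.1/449 = 0.470156
deff = V_st / V_srs = 0.380017/0.470156 = 0.8083

deff ≈ 0.808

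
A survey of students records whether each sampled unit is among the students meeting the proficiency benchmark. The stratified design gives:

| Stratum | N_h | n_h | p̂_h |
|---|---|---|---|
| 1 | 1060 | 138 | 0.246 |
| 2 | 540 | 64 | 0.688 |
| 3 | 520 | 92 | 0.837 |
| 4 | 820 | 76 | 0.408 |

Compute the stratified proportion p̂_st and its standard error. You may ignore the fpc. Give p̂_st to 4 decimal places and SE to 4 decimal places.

p̂_st ≈ 0.4769, SE ≈ 0.0243

N = 2940; stratum weights W_h = N_h/N.
p̂_st = Σ W_h p̂_h = (1060·0.246 + 540·0.688 + 520·0.837 + 820·0.408)/2940 = 0.47690
V̂(p̂_st) = Σ W_h² p̂_h(1−p̂_h)/(n_h−1):
  stratum 1: (1060/2940)²·0.246·0.754/137 = 0.000175996
  stratum 2: (540/2940)²·0.688·0.312/63 = 0.000114946
  stratum 3: (520/2940)²·0.837·0.163/91 = 4.69012e-05
  stratum 4: (820/2940)²·0.408·0.592/75 = 0.000250526
V̂(p̂_st) = 0.00058837; SE = √V̂ = 0.0242563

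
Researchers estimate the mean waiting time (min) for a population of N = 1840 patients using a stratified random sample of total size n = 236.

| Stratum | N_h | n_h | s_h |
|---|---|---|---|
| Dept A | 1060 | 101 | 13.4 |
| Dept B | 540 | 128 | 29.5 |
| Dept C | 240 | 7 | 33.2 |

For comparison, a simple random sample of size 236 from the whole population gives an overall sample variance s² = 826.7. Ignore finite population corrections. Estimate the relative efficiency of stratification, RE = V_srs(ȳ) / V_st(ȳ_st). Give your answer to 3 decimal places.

V̂(ȳ_st) = Σ W_h² s_h²/n_h, with W_h = N_h/N and N = 1840:
  stratum Dept A: (1060/1840)²·13.4²/101 = 0.590017
  stratum Dept B: (540/1840)²·29.5²/128 = 0.58558
  stratum Dept C: (240/1840)²·33.2²/7 = 2.67895
V_st = 3.85455
V_srs = s²/n = 826.7/236 = 3.50297
Relative efficiency = V_srs / V_st = 3.50297/3.85455 = 0.9088

RE ≈ 0.909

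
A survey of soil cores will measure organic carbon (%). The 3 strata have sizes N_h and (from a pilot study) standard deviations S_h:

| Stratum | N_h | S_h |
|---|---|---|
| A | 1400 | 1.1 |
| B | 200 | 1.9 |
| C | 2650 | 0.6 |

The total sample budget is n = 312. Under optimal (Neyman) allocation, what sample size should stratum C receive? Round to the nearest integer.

Neyman allocation: n_h = n · N_h S_h / Σ N_i S_i, with n = 312.
  stratum A: N_h·S_h = 1400·1.1 = 1540.00
  stratum B: N_h·S_h = 200·1.9 = 380.00
  stratum C: N_h·S_h = 2650·0.6 = 1590.00
Σ N_h S_h = 3510.00
n for stratum C = 312·1590.00/3510.00 = 141.333 → 141

141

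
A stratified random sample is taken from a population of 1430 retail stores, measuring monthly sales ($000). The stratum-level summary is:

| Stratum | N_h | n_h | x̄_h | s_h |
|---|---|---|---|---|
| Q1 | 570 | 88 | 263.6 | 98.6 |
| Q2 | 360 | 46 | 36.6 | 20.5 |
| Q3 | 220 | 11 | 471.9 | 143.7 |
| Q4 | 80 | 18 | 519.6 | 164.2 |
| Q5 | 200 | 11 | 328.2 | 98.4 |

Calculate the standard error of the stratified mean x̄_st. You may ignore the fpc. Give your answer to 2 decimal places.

SE(x̄_st) ≈ 9.19

V̂(x̄_st) = Σ W_h² s_h²/n_h, with W_h = N_h/N and N = 1430:
  stratum Q1: (570/1430)²·98.6²/88 = 17.5529
  stratum Q2: (360/1430)²·20.5²/46 = 0.579006
  stratum Q3: (220/1430)²·143.7²/11 = 44.4318
  stratum Q4: (80/1430)²·164.2²/18 = 4.68794
  stratum Q5: (200/1430)²·98.4²/11 = 17.2181
V̂(x̄_st) = 84.4698
SE(x̄_st) = √84.4698 = 9.19074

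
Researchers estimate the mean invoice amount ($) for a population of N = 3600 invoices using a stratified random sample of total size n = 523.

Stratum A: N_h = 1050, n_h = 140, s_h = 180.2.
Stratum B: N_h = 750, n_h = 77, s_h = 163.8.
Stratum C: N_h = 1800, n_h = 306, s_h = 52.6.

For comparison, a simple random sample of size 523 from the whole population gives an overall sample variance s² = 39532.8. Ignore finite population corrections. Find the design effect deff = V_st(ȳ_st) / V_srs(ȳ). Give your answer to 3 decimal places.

V̂(ȳ_st) = Σ W_h² s_h²/n_h, with W_h = N_h/N and N = 3600:
  stratum A: (1050/3600)²·180.2²/140 = 19.7313
  stratum B: (750/3600)²·163.8²/77 = 15.1236
  stratum C: (1800/3600)²·52.6²/306 = 2.26042
V_st = 37.1153
V_srs = s²/n = 39532.8/523 = 75.5885
deff = V_st / V_srs = 37.1153/75.5885 = 0.4910

deff ≈ 0.491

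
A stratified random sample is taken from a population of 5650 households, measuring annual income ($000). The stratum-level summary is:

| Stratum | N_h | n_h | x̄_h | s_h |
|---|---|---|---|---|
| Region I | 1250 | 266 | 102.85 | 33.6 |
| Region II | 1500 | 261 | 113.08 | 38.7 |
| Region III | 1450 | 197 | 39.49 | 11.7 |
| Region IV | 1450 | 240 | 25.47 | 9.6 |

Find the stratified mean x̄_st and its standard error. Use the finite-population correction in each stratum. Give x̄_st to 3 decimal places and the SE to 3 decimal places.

x̄_st ≈ 69.447, SE ≈ 0.747

x̄_st = Σ W_h x̄_h = (1250·102.85 + 1500·113.08 + 1450·39.49 + 1450·25.47)/5650 = 69.44681
V̂(x̄_st) = Σ W_h² (1 − n_h/N_h) s_h²/n_h, with W_h = N_h/N and N = 5650:
  stratum Region I: (1250/5650)²·(1 − 266/1250)·33.6²/266 = 0.163533
  stratum Region II: (1500/5650)²·(1 − 261/1500)·38.7²/261 = 0.334077
  stratum Region III: (1450/5650)²·(1 − 197/1450)·11.7²/197 = 0.0395483
  stratum Region IV: (1450/5650)²·(1 − 240/1450)·9.6²/240 = 0.0211051
V̂(x̄_st) = 0.558264
SE(x̄_st) = √0.558264 = 0.74717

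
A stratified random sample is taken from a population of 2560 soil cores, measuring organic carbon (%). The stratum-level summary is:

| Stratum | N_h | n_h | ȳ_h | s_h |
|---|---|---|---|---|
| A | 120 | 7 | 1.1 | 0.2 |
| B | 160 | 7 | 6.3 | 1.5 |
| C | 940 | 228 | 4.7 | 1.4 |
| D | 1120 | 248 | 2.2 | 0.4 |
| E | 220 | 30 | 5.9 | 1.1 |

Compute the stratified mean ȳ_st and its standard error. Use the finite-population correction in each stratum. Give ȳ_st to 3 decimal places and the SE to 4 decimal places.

ȳ_st ≈ 3.641, SE ≈ 0.0494

ȳ_st = Σ W_h ȳ_h = (120·1.1 + 160·6.3 + 940·4.7 + 1120·2.2 + 220·5.9)/2560 = 3.64062
V̂(ȳ_st) = Σ W_h² (1 − n_h/N_h) s_h²/n_h, with W_h = N_h/N and N = 2560:
  stratum A: (120/2560)²·(1 − 7/120)·0.2²/7 = 1.18234e-05
  stratum B: (160/2560)²·(1 − 7/160)·1.5²/7 = 0.00120065
  stratum C: (940/2560)²·(1 − 228/940)·1.4²/228 = 0.000877908
  stratum D: (1120/2560)²·(1 − 248/1120)·0.4²/248 = 9.61442e-05
  stratum E: (220/2560)²·(1 − 30/220)·1.1²/30 = 0.000257253
V̂(ȳ_st) = 0.00244378
SE(ȳ_st) = √0.00244378 = 0.0494346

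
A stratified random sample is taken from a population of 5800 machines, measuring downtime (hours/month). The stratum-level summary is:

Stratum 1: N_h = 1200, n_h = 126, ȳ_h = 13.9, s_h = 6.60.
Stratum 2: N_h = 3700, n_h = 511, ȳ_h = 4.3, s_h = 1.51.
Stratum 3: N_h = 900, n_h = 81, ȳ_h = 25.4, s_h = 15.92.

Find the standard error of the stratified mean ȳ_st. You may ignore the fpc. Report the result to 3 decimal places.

V̂(ȳ_st) = Σ W_h² s_h²/n_h, with W_h = N_h/N and N = 5800:
  stratum 1: (1200/5800)²·6.60²/126 = 0.0147987
  stratum 2: (3700/5800)²·1.51²/511 = 0.00181585
  stratum 3: (900/5800)²·15.92²/81 = 0.0753408
V̂(ȳ_st) = 0.0919553
SE(ȳ_st) = √0.0919553 = 0.303241

SE(ȳ_st) ≈ 0.303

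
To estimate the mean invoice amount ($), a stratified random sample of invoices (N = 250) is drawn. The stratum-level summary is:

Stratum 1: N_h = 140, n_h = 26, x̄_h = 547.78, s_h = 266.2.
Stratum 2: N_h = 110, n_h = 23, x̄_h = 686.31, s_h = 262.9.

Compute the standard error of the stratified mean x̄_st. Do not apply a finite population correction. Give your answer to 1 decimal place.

V̂(x̄_st) = Σ W_h² s_h²/n_h, with W_h = N_h/N and N = 250:
  stratum 1: (140/250)²·266.2²/26 = 854.71
  stratum 2: (110/250)²·262.9²/23 = 581.78
V̂(x̄_st) = 1436.49
SE(x̄_st) = √1436.49 = 37.9011

SE(x̄_st) ≈ 37.9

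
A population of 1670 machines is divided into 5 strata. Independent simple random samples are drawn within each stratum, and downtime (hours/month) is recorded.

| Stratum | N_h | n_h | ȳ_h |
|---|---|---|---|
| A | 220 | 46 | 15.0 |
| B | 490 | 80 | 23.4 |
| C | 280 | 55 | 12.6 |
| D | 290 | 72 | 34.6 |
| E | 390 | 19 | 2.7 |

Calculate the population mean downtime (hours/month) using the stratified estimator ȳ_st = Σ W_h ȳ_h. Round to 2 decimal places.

ȳ_st ≈ 17.59

N = Σ N_h = 1670. Stratum weights W_h = N_h/N.
ȳ_st = (220·15.0 + 490·23.4 + 280·12.6 + 290·34.6 + 390·2.7) / 1670 = 17.5934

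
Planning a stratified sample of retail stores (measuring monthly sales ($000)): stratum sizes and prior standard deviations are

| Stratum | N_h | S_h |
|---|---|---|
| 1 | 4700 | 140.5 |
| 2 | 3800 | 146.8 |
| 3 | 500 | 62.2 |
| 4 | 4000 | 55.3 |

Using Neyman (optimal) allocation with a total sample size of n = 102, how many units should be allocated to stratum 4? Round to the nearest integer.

Neyman allocation: n_h = n · N_h S_h / Σ N_i S_i, with n = 102.
  stratum 1: N_h·S_h = 4700·140.5 = 660350.00
  stratum 2: N_h·S_h = 3800·146.8 = 557840.00
  stratum 3: N_h·S_h = 500·62.2 = 31100.00
  stratum 4: N_h·S_h = 4000·55.3 = 221200.00
Σ N_h S_h = 1470490.00
n for stratum 4 = 102·221200.00/1470490.00 = 15.343 → 15

15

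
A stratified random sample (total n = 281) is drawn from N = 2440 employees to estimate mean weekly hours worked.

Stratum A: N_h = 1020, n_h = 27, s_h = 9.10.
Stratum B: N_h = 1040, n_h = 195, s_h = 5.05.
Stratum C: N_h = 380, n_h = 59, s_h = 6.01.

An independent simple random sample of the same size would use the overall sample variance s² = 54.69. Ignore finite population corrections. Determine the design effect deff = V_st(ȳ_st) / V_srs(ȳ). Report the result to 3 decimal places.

deff ≈ 2.952

V̂(ȳ_st) = Σ W_h² s_h²/n_h, with W_h = N_h/N and N = 2440:
  stratum A: (1020/2440)²·9.10²/27 = 0.535969
  stratum B: (1040/2440)²·5.05²/195 = 0.0237594
  stratum C: (380/2440)²·6.01²/59 = 0.0148486
V_st = 0.574577
V_srs = s²/n = 54.69/281 = 0.194626
deff = V_st / V_srs = 0.574577/0.194626 = 2.9522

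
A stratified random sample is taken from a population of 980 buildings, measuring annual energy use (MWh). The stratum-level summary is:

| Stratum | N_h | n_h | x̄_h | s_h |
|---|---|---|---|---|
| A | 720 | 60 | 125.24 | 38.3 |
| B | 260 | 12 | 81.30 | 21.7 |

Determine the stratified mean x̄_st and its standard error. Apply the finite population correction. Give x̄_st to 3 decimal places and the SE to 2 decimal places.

x̄_st ≈ 113.582, SE ≈ 3.84

x̄_st = Σ W_h x̄_h = (720·125.24 + 260·81.30)/980 = 113.58245
V̂(x̄_st) = Σ W_h² (1 − n_h/N_h) s_h²/n_h, with W_h = N_h/N and N = 980:
  stratum A: (720/980)²·(1 − 60/720)·38.3²/60 = 12.0968
  stratum B: (260/980)²·(1 − 12/260)·21.7²/12 = 2.63458
V̂(x̄_st) = 14.7314
SE(x̄_st) = √14.7314 = 3.83815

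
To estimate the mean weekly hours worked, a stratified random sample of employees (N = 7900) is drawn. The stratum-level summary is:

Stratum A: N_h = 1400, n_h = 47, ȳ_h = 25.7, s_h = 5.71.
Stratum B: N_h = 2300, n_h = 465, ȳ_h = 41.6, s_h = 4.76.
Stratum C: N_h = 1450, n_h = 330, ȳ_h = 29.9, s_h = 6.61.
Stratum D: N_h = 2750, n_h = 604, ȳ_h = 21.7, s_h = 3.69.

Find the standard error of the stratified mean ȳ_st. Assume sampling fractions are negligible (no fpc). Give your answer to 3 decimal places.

SE(ȳ_st) ≈ 0.182

V̂(ȳ_st) = Σ W_h² s_h²/n_h, with W_h = N_h/N and N = 7900:
  stratum A: (1400/7900)²·5.71²/47 = 0.0217859
  stratum B: (2300/7900)²·4.76²/465 = 0.00413012
  stratum C: (1450/7900)²·6.61²/330 = 0.00446037
  stratum D: (2750/7900)²·3.69²/604 = 0.00273166
V̂(ȳ_st) = 0.0331081
SE(ȳ_st) = √0.0331081 = 0.181956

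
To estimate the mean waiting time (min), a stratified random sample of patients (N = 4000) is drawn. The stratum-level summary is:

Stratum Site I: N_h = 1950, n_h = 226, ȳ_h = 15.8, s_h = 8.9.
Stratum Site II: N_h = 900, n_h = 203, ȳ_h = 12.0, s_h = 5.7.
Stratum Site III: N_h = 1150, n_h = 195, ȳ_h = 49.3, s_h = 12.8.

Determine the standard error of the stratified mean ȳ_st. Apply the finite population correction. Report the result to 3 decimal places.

V̂(ȳ_st) = Σ W_h² (1 − n_h/N_h) s_h²/n_h, with W_h = N_h/N and N = 4000:
  stratum Site I: (1950/4000)²·(1 − 226/1950)·8.9²/226 = 0.0736416
  stratum Site II: (900/4000)²·(1 − 203/900)·5.7²/203 = 0.00627493
  stratum Site III: (1150/4000)²·(1 − 195/1150)·12.8²/195 = 0.0576722
V̂(ȳ_st) = 0.137589
SE(ȳ_st) = √0.137589 = 0.37093

SE(ȳ_st) ≈ 0.371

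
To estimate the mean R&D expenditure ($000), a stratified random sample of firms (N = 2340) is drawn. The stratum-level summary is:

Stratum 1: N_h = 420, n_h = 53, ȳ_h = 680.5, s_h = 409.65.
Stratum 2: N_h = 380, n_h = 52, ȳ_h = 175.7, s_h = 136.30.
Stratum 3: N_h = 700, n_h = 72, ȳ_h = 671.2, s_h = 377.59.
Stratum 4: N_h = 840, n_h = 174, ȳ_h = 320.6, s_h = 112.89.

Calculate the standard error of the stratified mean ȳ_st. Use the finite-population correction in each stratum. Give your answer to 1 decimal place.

V̂(ȳ_st) = Σ W_h² (1 − n_h/N_h) s_h²/n_h, with W_h = N_h/N and N = 2340:
  stratum 1: (420/2340)²·(1 − 53/420)·409.65²/53 = 89.132
  stratum 2: (380/2340)²·(1 − 52/380)·136.30²/52 = 8.13231
  stratum 3: (700/2340)²·(1 − 72/700)·377.59²/72 = 158.977
  stratum 4: (840/2340)²·(1 − 174/840)·112.89²/174 = 7.48313
V̂(ȳ_st) = 263.725
SE(ȳ_st) = √263.725 = 16.2396

SE(ȳ_st) ≈ 16.2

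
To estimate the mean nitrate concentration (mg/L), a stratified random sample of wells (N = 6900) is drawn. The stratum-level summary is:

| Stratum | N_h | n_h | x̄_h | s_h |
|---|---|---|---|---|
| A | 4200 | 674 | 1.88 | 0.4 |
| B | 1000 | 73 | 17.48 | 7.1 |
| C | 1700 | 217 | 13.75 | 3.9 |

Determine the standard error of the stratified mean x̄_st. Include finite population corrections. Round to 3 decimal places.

V̂(x̄_st) = Σ W_h² (1 − n_h/N_h) s_h²/n_h, with W_h = N_h/N and N = 6900:
  stratum A: (4200/6900)²·(1 − 674/4200)·0.4²/674 = 7.38403e-05
  stratum B: (1000/6900)²·(1 − 73/1000)·7.1²/73 = 0.0134455
  stratum C: (1700/6900)²·(1 − 217/1700)·3.9²/217 = 0.0037116
V̂(x̄_st) = 0.0172309
SE(x̄_st) = √0.0172309 = 0.131266

SE(x̄_st) ≈ 0.131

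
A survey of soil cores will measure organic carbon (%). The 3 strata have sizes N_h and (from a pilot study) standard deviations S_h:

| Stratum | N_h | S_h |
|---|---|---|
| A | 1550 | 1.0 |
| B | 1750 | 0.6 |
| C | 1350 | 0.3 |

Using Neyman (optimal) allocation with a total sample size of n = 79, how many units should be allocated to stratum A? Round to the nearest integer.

Neyman allocation: n_h = n · N_h S_h / Σ N_i S_i, with n = 79.
  stratum A: N_h·S_h = 1550·1.0 = 1550.00
  stratum B: N_h·S_h = 1750·0.6 = 1050.00
  stratum C: N_h·S_h = 1350·0.3 = 405.00
Σ N_h S_h = 3005.00
n for stratum A = 79·1550.00/3005.00 = 40.749 → 41

41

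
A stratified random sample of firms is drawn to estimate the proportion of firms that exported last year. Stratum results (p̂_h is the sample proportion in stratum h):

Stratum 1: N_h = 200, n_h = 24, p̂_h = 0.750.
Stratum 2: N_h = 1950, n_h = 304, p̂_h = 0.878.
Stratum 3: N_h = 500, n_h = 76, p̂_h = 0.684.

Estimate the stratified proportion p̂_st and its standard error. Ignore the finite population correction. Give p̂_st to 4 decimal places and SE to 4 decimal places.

N = 2650; stratum weights W_h = N_h/N.
p̂_st = Σ W_h p̂_h = (200·0.750 + 1950·0.878 + 500·0.684)/2650 = 0.83174
V̂(p̂_st) = Σ W_h² p̂_h(1−p̂_h)/(n_h−1):
  stratum 1: (200/2650)²·0.750·0.250/23 = 4.64346e-05
  stratum 2: (1950/2650)²·0.878·0.122/303 = 0.000191421
  stratum 3: (500/2650)²·0.684·0.316/75 = 0.000102596
V̂(p̂_st) = 0.000340451; SE = √V̂ = 0.0184513

p̂_st ≈ 0.8317, SE ≈ 0.0185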